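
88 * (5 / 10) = 44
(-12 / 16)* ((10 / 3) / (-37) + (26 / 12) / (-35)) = 1181/10360 = 0.11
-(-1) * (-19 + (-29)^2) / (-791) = -822/791 = -1.04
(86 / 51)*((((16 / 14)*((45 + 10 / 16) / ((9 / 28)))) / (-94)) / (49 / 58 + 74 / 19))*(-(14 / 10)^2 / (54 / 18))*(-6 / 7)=-193713968/563378895 = -0.34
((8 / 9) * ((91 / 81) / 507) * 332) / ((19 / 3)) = 18592/180063 = 0.10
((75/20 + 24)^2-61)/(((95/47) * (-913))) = -0.38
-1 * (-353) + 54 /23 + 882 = 28459/23 = 1237.35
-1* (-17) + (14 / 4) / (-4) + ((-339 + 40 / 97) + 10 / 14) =-1747737/5432 = -321.75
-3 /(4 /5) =-15/4 = -3.75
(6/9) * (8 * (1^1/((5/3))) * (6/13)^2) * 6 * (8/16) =1728/845 = 2.04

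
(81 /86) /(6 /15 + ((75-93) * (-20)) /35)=2835/32164 = 0.09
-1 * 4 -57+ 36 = -25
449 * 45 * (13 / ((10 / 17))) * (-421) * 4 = -751957362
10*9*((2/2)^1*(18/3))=540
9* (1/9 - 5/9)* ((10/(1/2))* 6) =-480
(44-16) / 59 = 28/59 = 0.47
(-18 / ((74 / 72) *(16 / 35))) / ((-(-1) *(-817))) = 2835/60458 = 0.05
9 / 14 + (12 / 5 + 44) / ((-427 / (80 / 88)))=0.54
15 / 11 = 1.36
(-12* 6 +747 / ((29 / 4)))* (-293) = -263700/29 = -9093.10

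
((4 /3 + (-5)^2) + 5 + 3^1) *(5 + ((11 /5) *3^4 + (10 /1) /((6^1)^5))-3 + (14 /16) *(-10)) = 343300339/58320 = 5886.49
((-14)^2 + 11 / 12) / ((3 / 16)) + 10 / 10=9461/9 = 1051.22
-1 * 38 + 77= 39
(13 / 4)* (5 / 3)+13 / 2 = 143/12 = 11.92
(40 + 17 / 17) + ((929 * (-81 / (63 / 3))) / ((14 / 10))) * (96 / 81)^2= -4702237/1323 = -3554.22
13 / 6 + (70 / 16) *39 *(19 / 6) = 26039/48 = 542.48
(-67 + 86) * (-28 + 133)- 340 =1655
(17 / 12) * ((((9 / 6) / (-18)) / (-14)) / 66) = 17/133056 = 0.00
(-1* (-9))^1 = 9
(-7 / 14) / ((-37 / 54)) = 27/37 = 0.73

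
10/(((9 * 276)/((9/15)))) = 1/414 = 0.00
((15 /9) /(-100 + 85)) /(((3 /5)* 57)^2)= -25/263169 = 0.00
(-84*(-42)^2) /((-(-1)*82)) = -74088/41 = -1807.02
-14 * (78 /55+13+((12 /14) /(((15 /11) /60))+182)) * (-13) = 2343666/55 = 42612.11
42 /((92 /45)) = 945/46 = 20.54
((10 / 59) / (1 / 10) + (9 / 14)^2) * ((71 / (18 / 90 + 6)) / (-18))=-8654545/6452712 = -1.34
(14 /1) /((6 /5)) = 35/3 = 11.67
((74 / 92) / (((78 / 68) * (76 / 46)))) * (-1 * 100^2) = -3145000/741 = -4244.26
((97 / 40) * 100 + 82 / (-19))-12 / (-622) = 2815089/11818 = 238.20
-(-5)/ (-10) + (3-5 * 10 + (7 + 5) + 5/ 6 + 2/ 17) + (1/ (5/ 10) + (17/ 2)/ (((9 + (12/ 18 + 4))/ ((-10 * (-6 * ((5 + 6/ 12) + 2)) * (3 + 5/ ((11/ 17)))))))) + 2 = 68353892/23001 = 2971.78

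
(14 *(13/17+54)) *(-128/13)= -1668352/221 = -7549.10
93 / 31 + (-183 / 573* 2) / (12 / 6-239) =135923/45267 = 3.00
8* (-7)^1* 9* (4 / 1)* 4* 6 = -48384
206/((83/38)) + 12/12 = 7911/83 = 95.31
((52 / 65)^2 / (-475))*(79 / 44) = -316/130625 = 0.00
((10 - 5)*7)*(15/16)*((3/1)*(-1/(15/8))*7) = -735/2 = -367.50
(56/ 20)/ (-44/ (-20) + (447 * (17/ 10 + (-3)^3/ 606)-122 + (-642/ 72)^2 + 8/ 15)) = 203616/50920321 = 0.00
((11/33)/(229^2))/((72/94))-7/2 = -19822651/5663628 = -3.50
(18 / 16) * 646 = 2907/4 = 726.75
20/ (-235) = -4/47 = -0.09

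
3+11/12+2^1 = 71/12 = 5.92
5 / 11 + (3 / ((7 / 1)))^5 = 86708/184877 = 0.47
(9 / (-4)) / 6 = -3/8 = -0.38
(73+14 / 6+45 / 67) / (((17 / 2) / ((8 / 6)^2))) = 488864/30753 = 15.90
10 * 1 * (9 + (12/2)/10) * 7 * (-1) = -672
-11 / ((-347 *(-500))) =-11/173500 = 0.00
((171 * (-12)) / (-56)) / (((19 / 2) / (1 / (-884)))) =-27/6188 = 0.00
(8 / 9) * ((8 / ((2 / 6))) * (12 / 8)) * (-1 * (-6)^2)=-1152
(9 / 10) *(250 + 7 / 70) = 22509/100 = 225.09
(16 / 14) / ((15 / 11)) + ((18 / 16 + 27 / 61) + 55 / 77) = 159869/51240 = 3.12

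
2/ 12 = 0.17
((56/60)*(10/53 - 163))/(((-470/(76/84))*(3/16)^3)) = 671543296/15132825 = 44.38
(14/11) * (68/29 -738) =-298676/319 = -936.29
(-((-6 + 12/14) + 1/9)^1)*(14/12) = 5.87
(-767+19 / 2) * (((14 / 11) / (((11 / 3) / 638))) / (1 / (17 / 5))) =-6273918/11 = -570356.18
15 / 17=0.88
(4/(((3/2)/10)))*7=560/3 = 186.67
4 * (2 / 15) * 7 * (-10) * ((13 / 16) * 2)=-182/3 = -60.67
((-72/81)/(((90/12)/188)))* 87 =-87232/45 = -1938.49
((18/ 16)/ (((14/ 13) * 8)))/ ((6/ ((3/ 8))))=117/14336 = 0.01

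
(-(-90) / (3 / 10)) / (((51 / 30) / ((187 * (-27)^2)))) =24057000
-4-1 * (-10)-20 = -14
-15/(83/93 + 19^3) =-279/127594 = 0.00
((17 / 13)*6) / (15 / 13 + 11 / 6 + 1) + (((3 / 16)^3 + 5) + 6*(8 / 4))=24170701/1273856 = 18.97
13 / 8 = 1.62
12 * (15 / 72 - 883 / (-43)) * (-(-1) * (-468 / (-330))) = 834873/2365 = 353.01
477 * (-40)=-19080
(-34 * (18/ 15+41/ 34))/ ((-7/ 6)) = 2454/35 = 70.11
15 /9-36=-103/3 = -34.33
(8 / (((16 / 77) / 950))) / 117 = 36575/117 = 312.61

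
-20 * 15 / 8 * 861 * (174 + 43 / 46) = -5648206.79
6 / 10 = 3/5 = 0.60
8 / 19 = 0.42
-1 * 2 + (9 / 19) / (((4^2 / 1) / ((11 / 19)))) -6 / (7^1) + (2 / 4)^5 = -227127/80864 = -2.81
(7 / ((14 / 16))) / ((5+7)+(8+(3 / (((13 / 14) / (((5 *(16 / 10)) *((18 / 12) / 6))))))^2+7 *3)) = 1352/13985 = 0.10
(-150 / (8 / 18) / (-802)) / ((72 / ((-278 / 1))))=-1.62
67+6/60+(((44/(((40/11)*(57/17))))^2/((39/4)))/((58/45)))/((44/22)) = 67.62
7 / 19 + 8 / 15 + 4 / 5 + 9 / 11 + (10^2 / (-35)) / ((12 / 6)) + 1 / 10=52289/43890 = 1.19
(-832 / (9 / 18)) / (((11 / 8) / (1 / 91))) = -1024/77 = -13.30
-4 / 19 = -0.21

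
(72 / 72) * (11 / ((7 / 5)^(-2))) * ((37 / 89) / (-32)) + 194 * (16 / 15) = 44141131/213600 = 206.65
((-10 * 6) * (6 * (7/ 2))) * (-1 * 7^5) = 21176820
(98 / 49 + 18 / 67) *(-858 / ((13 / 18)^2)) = -3250368/871 = -3731.77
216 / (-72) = -3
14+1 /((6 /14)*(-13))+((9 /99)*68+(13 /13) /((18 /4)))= 26029/1287 = 20.22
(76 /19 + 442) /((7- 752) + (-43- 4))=-223/396 = -0.56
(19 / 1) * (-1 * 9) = -171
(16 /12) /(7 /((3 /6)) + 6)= 0.07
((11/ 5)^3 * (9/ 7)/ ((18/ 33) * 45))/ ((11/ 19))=25289/26250 = 0.96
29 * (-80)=-2320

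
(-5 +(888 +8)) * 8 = 7128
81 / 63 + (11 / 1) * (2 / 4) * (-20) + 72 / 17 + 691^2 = 56807806/119 = 477376.52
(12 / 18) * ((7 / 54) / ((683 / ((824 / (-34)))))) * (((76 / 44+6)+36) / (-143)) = 106708/113799411 = 0.00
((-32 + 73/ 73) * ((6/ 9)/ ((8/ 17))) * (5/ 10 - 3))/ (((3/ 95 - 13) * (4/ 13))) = -3254225/118272 = -27.51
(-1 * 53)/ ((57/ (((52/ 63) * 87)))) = -79924/1197 = -66.77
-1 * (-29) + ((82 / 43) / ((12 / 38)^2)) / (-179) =4003033/138546 = 28.89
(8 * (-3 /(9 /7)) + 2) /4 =-25/6 = -4.17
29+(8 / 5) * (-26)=-12.60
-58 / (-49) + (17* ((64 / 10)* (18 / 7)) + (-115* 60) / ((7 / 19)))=-4519666/245 = -18447.62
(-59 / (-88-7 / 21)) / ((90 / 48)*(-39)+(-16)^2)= 1416/387695 = 0.00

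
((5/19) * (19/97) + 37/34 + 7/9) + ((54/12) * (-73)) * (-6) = 58560139/29682 = 1972.92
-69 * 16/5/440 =-138/275 = -0.50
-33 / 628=-0.05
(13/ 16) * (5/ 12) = 65/192 = 0.34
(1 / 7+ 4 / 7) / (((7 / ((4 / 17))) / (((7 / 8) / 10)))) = 1/476 = 0.00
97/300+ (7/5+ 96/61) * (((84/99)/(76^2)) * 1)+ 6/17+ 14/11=602073446/308844525 = 1.95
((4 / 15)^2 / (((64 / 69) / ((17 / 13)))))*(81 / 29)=10557/37700 = 0.28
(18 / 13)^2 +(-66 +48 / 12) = -10154/169 = -60.08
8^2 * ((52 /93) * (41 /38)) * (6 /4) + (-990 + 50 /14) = -3828261/4123 = -928.51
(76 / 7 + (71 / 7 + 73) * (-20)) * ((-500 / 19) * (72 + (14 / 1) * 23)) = 325444000/19 = 17128631.58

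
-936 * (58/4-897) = 826020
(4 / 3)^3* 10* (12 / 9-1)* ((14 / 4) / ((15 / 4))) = 1792/243 = 7.37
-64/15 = -4.27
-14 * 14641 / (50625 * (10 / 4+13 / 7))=-2869636/3088125 = -0.93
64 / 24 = 2.67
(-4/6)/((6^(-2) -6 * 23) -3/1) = 24/5075 = 0.00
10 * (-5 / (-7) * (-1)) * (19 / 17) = -950/119 = -7.98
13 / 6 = 2.17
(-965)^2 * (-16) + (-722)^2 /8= -14834439.50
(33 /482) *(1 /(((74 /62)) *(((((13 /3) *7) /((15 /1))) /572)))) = 1012770/62419 = 16.23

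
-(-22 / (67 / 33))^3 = 382657176/300763 = 1272.29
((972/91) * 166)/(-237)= -53784/7189 = -7.48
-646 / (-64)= 323/32 = 10.09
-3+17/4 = 5/4 = 1.25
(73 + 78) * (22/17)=195.41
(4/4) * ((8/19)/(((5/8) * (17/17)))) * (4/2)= 128/95 = 1.35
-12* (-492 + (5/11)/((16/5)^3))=66500781/11264 = 5903.83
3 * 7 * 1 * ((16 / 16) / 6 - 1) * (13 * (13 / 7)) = -845/2 = -422.50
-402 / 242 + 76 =8995/121 = 74.34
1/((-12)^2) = 1/144 = 0.01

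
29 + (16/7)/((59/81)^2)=811619/24367 = 33.31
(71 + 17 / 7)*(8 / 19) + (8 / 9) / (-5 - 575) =5365894/173565 = 30.92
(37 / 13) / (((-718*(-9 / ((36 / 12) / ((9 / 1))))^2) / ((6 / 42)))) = -37/47631402 = 0.00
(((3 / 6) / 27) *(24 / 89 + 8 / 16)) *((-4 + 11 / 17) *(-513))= 148371/6052 = 24.52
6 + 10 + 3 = 19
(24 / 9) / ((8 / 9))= 3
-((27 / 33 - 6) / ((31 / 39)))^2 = -4941729/116281 = -42.50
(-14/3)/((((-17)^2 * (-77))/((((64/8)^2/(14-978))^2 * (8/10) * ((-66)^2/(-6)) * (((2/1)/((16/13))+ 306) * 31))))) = -429670912/83927045 = -5.12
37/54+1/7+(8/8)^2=691/378 = 1.83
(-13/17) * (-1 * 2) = 26/17 = 1.53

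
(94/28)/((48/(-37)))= -1739/672 = -2.59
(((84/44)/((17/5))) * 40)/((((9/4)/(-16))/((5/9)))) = -448000/5049 = -88.73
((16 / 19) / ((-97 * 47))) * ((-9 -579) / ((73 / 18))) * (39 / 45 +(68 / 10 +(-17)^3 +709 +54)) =-110.94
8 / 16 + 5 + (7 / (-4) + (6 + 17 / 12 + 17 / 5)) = 437/30 = 14.57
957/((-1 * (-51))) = 319/17 = 18.76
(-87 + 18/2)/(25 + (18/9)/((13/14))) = -1014/353 = -2.87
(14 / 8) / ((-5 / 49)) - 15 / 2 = -493/20 = -24.65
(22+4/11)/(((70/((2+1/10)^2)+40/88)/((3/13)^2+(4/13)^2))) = 77490/382447 = 0.20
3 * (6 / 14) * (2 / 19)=18/133 = 0.14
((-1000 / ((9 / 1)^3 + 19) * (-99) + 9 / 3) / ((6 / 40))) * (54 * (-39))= -32306040/17 = -1900355.29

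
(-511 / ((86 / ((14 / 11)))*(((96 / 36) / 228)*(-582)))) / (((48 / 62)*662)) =2106853/971943104 = 0.00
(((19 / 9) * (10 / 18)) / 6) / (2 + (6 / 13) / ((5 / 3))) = 6175/71928 = 0.09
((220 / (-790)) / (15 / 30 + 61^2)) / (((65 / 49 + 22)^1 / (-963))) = 230692/74675619 = 0.00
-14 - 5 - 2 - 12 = -33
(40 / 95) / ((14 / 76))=16/7 = 2.29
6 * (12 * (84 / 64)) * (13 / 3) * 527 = 431613/2 = 215806.50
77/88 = 7/8 = 0.88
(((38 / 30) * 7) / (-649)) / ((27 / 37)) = -4921/262845 = -0.02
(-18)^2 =324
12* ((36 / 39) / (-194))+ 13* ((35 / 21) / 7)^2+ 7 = 4270780/556101 = 7.68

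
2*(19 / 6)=19/3 = 6.33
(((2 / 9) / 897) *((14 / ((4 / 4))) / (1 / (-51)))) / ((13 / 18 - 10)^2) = -17136/8338811 = 0.00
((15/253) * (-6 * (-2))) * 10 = 1800/253 = 7.11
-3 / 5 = -0.60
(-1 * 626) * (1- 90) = 55714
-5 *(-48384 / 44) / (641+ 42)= 60480/7513 = 8.05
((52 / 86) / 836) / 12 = 13/215688 = 0.00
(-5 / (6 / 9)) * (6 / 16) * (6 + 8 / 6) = -165/8 = -20.62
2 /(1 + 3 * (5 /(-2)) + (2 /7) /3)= -84/269 = -0.31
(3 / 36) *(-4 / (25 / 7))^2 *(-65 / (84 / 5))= -91/225 = -0.40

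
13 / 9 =1.44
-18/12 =-3/2 = -1.50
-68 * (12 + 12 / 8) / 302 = -459/151 = -3.04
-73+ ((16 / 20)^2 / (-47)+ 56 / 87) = -7398017/102225 = -72.37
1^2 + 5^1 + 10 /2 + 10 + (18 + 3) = 42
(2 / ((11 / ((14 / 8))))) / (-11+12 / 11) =-7/218 = -0.03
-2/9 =-0.22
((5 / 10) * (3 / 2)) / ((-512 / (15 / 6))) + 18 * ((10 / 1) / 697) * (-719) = -530114775/2854912 = -185.69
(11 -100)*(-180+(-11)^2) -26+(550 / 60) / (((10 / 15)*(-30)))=125389/24 = 5224.54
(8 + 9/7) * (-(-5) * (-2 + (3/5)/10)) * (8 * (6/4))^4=-13074048/7 = -1867721.14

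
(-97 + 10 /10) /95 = -96/95 = -1.01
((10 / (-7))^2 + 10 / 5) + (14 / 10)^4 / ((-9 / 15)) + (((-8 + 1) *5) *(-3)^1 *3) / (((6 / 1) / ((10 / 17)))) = 8909092/312375 = 28.52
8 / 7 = 1.14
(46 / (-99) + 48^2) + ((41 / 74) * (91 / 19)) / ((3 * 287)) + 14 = 2317.54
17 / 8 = 2.12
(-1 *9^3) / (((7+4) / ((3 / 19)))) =-2187/209 = -10.46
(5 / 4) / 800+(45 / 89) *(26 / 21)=250223/398720 = 0.63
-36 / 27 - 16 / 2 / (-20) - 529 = -7949/15 = -529.93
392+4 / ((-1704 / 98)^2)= 71140993/181476 = 392.01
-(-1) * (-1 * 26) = -26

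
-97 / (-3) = 97/3 = 32.33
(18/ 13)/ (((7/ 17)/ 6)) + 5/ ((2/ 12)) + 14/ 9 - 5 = 38273/819 = 46.73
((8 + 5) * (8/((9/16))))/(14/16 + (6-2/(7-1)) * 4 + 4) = 13312/1983 = 6.71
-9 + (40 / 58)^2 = -7169/841 = -8.52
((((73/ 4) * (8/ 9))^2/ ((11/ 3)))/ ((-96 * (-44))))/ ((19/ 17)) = 90593/5959008 = 0.02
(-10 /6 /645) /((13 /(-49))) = 0.01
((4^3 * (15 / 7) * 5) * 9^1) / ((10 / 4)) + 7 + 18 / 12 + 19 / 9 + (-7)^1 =311495/126 = 2472.18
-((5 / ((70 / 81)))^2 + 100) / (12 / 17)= -444737/2352 = -189.09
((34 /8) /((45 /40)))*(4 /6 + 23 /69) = 34/9 = 3.78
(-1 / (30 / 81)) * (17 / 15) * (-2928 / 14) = 111996/175 = 639.98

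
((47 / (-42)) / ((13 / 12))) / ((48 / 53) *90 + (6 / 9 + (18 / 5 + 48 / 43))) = -1606695/135153928 = -0.01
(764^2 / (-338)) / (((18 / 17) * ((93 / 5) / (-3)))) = 12403540/47151 = 263.06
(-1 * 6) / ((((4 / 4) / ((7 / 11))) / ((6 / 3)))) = -84/11 = -7.64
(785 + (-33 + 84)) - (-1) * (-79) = 757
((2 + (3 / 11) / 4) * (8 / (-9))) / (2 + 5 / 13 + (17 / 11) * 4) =-338/1575 = -0.21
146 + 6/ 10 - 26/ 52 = 1461/10 = 146.10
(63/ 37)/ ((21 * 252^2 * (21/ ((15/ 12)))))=5/65790144 = 0.00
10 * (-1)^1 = -10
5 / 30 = 1/6 = 0.17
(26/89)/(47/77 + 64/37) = 74074/593363 = 0.12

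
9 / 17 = 0.53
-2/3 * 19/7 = -38/21 = -1.81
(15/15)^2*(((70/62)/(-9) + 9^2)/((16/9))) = 5641/124 = 45.49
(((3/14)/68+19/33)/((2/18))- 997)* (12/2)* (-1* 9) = 280422621/5236 = 53556.65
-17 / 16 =-1.06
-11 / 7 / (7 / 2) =-22/49 = -0.45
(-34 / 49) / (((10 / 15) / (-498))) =25398/49 = 518.33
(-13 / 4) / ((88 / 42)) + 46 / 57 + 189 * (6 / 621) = 249649/230736 = 1.08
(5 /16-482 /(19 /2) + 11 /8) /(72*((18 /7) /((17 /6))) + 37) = -1774409/3702416 = -0.48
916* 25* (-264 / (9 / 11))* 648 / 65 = -957623040/13 = -73663310.77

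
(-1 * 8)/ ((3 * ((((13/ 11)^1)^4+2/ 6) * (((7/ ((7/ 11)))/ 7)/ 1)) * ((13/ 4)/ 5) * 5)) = -10648/46579 = -0.23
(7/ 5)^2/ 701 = 49/17525 = 0.00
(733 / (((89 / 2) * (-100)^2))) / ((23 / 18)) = 6597/5117500 = 0.00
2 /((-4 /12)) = -6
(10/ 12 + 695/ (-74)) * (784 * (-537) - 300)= 133414200/37 = 3605789.19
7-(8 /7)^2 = 279/49 = 5.69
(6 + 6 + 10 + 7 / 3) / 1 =73/3 = 24.33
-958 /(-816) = 479/408 = 1.17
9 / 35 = 0.26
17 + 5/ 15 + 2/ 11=578/33 = 17.52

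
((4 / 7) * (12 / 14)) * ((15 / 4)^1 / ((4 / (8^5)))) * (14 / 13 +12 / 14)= 129761280/4459 = 29100.98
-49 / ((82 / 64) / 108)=-169344/41 = -4130.34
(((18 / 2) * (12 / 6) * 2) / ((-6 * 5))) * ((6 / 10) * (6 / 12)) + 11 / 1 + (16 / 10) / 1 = 306/25 = 12.24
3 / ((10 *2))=3/20 = 0.15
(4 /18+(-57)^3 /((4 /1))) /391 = -1666729/14076 = -118.41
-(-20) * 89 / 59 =1780/59 = 30.17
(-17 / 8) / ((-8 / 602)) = 5117/32 = 159.91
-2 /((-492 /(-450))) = -75/41 = -1.83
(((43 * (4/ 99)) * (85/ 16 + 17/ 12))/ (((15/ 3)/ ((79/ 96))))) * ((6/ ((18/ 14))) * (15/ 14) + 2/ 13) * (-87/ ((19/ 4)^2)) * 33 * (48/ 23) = -224412614/85215 = -2633.49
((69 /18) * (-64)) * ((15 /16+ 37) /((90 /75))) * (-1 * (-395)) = -27572975/9 = -3063663.89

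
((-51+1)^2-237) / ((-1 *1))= -2263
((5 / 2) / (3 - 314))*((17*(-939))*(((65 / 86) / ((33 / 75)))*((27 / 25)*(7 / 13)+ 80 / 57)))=444702575/1016348 = 437.55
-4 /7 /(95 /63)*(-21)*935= 141372/19 = 7440.63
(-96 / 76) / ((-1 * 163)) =24/3097 = 0.01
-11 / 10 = -1.10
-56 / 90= -28/45 = -0.62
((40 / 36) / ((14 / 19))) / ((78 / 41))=3895/4914 = 0.79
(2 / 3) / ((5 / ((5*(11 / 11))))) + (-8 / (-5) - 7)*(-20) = 326/3 = 108.67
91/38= 2.39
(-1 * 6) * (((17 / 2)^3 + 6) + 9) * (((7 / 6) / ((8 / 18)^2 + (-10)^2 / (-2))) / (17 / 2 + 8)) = 951237/177496 = 5.36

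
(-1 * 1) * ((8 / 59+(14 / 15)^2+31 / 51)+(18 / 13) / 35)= -33969463/20536425 = -1.65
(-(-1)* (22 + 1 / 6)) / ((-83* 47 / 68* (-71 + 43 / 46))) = 208012/37718769 = 0.01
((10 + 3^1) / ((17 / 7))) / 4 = 91/68 = 1.34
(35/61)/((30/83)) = 581/366 = 1.59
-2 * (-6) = 12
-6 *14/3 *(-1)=28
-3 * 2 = -6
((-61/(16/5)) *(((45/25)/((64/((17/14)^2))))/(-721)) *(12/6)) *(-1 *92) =-3649203/18088448 = -0.20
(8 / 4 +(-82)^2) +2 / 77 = 517904/77 = 6726.03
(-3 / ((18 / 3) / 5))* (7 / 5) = -7/2 = -3.50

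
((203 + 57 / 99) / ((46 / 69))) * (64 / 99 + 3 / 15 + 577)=960788206/5445 = 176453.30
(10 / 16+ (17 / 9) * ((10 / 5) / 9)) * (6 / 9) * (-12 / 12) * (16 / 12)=-677/729 = -0.93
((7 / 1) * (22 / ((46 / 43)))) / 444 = 3311/10212 = 0.32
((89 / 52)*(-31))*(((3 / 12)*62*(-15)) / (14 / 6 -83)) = -3848805/25168 = -152.92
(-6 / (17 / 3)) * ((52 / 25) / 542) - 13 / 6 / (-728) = -42073/38698800 = 0.00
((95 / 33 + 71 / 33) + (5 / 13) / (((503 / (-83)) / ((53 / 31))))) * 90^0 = 32923859/6689397 = 4.92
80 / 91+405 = 36935/91 = 405.88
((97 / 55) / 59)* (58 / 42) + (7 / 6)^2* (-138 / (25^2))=-1472237/5678750 = -0.26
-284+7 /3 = -845/3 = -281.67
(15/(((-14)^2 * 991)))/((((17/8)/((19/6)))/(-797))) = -75715/825503 = -0.09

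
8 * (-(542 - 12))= -4240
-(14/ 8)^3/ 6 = -343/384 = -0.89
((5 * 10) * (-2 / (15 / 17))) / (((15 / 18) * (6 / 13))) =-884/3 = -294.67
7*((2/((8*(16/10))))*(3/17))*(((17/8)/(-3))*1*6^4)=-2835/16 = -177.19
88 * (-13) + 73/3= -3359/3 = -1119.67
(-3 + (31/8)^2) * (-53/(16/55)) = -2241635/1024 = -2189.10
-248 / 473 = -0.52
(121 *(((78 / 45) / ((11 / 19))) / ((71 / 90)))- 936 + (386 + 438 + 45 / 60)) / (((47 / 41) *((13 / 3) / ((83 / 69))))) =336287863/3991052 = 84.26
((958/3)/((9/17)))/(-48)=-8143/648 = -12.57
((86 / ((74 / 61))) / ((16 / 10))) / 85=0.52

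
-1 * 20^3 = -8000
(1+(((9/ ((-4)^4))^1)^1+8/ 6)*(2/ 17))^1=7579/6528 = 1.16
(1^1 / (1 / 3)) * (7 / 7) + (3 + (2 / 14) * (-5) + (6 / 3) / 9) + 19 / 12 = 1787/252 = 7.09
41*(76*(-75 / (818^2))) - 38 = -6415103/167281 = -38.35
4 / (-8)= -1/2 = -0.50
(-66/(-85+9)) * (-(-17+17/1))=0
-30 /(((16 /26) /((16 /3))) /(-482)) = 125320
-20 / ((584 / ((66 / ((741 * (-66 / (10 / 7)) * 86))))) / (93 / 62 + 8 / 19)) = 25/16951116 = 0.00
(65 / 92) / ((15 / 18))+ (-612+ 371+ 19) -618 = -38601/46 = -839.15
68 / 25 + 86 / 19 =3442/475 = 7.25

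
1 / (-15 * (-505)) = 1/7575 = 0.00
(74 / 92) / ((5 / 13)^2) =6253/1150 = 5.44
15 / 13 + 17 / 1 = 236/13 = 18.15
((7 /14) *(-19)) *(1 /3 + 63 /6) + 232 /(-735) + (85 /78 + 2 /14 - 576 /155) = -125254243/1184820 = -105.72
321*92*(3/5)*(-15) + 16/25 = -6644684/25 = -265787.36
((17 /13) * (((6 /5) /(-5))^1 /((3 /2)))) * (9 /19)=-612/6175 = -0.10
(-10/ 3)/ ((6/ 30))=-50/3 = -16.67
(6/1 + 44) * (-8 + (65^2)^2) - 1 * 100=892530750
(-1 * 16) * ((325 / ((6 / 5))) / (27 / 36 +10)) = -52000/129 = -403.10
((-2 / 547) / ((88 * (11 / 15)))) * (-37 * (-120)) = -16650/66187 = -0.25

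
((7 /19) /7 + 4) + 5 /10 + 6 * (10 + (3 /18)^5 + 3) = 2032795/24624 = 82.55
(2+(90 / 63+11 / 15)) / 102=437/10710 = 0.04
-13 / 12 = -1.08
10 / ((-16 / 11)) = -55/8 = -6.88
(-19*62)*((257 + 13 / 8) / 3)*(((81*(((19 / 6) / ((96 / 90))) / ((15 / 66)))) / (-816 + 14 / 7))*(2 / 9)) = 69462537/2368 = 29333.84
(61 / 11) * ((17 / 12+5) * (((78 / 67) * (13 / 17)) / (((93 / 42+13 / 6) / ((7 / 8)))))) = 10607961/1676608 = 6.33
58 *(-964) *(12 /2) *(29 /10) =-4864344/5 = -972868.80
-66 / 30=-11/5 = -2.20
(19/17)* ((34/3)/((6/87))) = 551/3 = 183.67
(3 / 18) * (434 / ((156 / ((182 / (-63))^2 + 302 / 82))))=8668499/1554228 = 5.58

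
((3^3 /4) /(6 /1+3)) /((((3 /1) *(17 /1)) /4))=1/17 = 0.06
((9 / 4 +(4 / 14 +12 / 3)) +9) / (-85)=-87/476 = -0.18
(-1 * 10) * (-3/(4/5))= 75/2 = 37.50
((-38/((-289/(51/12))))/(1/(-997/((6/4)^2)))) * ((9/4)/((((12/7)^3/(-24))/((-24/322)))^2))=-45482143/647496 = -70.24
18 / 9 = 2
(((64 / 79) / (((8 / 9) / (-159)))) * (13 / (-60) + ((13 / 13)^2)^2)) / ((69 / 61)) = -911706/9085 = -100.35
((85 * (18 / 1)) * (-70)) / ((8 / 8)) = -107100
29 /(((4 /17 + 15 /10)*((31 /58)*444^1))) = 14297/203019 = 0.07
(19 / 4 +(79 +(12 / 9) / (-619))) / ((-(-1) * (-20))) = -622079/148560 = -4.19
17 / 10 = 1.70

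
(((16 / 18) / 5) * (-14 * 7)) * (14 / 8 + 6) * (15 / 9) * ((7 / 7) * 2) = -12152/27 = -450.07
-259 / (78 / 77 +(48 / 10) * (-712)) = 99715/1315386 = 0.08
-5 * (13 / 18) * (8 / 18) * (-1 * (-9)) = -130/9 = -14.44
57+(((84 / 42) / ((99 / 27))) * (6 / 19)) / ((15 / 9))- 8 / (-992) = 7400497/129580 = 57.11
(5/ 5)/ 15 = 1/15 = 0.07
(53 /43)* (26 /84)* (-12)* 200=-915.61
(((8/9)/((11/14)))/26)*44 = 224/117 = 1.91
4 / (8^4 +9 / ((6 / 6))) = 4/4105 = 0.00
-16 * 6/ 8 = -12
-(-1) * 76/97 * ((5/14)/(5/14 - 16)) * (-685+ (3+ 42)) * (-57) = -4620800/7081 = -652.56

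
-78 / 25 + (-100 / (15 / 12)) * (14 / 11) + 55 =-13733/275 = -49.94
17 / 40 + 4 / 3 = 211/120 = 1.76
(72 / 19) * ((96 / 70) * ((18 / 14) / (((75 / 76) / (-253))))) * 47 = -493143552/6125 = -80513.23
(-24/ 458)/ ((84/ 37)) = -0.02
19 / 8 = 2.38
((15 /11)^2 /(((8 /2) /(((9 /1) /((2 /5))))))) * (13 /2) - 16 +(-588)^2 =669461033/1936 = 345795.99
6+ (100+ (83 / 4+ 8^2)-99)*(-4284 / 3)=-122445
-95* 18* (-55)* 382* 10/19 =18909000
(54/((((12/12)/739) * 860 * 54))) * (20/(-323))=-739/13889 = -0.05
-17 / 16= -1.06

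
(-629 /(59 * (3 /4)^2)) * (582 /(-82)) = 976208/7257 = 134.52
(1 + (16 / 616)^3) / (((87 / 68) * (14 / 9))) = 46567182/92676199 = 0.50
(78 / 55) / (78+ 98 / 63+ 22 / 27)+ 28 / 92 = 441944/1372525 = 0.32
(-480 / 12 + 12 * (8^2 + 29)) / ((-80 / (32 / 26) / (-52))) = 4304/5 = 860.80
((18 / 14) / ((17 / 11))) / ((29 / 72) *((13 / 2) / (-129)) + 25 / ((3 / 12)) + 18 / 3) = 1839024/234272801 = 0.01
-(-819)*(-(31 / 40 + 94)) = -3104829/40 = -77620.72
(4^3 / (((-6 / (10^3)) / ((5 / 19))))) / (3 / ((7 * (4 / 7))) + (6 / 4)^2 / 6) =-1280000/513 = -2495.13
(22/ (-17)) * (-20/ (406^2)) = 110/700553 = 0.00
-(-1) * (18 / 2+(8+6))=23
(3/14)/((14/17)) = 51/196 = 0.26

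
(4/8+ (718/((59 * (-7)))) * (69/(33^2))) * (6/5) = 116891/249865 = 0.47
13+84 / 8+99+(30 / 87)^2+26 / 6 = 640601/5046 = 126.95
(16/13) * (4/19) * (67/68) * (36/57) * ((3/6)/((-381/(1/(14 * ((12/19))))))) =-268/11198733 = 0.00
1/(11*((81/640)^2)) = 409600/72171 = 5.68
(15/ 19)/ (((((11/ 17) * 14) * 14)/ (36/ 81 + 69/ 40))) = 1207/89376 = 0.01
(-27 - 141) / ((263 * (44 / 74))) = -3108/2893 = -1.07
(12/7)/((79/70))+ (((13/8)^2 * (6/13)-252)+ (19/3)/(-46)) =-43503331/174432 = -249.40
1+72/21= 31/7 = 4.43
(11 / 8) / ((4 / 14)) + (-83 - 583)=-10579/16 = -661.19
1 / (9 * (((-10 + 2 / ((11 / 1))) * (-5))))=11/4860 = 0.00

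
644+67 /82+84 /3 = 55171/82 = 672.82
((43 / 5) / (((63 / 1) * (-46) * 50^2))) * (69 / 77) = -43/40425000 = 0.00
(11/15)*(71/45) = 781/675 = 1.16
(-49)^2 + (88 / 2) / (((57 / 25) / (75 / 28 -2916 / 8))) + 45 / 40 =-4580.39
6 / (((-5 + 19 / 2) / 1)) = 4/3 = 1.33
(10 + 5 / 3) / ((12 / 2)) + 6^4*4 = 93347/18 = 5185.94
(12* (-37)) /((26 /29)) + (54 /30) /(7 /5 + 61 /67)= -552797/1118 = -494.45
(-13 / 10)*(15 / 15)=-13/10 = -1.30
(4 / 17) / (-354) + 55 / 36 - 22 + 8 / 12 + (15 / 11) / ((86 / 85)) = -315253249/17079084 = -18.46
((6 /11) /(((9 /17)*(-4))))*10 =-2.58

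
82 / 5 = 16.40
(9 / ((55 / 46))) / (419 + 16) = 138/7975 = 0.02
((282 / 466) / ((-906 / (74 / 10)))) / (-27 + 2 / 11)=19129/103789850 = 0.00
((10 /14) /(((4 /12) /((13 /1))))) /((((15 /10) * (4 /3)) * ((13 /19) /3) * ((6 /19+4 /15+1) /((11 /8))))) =243675/4592 = 53.07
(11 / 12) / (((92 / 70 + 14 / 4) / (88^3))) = 131183360/1011 = 129756.04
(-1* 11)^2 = 121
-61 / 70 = -0.87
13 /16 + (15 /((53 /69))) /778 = 276301/329872 = 0.84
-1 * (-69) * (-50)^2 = 172500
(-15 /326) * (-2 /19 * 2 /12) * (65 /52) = 25/24776 = 0.00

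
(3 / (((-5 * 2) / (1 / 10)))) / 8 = -3/800 = 0.00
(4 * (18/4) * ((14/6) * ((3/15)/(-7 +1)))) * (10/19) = -14/19 = -0.74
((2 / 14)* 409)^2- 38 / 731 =122280549/35819 = 3413.85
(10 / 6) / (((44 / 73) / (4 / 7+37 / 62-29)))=-4408835/57288 = -76.96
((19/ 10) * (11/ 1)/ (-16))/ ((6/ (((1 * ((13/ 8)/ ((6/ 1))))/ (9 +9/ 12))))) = -209/34560 = -0.01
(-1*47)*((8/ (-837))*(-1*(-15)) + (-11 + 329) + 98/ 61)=-255536368/17019 = -15014.77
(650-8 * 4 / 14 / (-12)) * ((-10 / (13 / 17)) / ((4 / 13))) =-580295/21 = -27633.10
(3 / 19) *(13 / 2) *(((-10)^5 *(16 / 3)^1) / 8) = -1300000/19 = -68421.05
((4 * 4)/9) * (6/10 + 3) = 32/5 = 6.40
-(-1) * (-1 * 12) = -12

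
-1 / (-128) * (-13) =-13/128 = -0.10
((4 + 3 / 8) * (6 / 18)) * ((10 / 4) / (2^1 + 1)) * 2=175/72 = 2.43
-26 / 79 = -0.33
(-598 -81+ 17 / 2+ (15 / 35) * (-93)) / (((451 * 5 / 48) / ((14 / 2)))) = -47736/451 = -105.84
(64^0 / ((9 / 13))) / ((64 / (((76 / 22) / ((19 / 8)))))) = 13/396 = 0.03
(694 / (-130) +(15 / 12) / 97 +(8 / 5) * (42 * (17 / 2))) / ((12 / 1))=14271353/302640 = 47.16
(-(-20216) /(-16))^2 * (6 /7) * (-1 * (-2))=2736741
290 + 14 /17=4944/17 = 290.82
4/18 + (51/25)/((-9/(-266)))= 13616/225 = 60.52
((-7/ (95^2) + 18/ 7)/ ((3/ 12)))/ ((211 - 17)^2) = 162401/594413575 = 0.00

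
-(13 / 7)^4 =-28561/2401 = -11.90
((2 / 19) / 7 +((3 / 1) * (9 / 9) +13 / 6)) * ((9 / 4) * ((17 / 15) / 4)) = 14059/4256 = 3.30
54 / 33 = 18/11 = 1.64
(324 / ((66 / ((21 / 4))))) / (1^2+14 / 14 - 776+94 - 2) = -567/15004 = -0.04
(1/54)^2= 1/2916 = 0.00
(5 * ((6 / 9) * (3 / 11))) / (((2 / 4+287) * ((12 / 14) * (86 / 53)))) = 371/163185 = 0.00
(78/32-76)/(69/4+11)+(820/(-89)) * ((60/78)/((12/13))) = -1240859/120684 = -10.28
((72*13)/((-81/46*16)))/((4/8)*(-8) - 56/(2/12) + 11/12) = 0.10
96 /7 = 13.71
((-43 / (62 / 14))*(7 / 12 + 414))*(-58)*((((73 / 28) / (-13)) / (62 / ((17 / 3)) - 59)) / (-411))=-2.37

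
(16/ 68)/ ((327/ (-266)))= -1064/5559 = -0.19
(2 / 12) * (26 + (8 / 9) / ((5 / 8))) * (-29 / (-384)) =17893/51840 = 0.35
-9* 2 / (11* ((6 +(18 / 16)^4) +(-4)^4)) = -73728/11876843 = -0.01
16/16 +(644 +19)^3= 291434248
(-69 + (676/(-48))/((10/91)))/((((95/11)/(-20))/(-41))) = -10670209/570 = -18719.66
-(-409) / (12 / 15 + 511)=2045/2559 = 0.80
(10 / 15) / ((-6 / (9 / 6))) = -1/6 = -0.17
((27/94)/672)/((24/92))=69/42112 = 0.00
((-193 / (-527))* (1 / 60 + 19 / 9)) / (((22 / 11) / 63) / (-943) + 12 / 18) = 487939319/417426160 = 1.17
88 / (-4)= -22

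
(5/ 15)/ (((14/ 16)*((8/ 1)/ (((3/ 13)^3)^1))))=9/15379 = 0.00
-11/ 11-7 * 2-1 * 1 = -16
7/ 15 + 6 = 6.47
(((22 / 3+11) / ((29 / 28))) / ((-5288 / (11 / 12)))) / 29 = -4235/40024872 = 0.00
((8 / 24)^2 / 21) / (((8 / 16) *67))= 2/12663 = 0.00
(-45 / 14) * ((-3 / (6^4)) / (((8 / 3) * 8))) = 5/14336 = 0.00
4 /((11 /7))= 28/11 = 2.55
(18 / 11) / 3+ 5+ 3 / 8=521/88 = 5.92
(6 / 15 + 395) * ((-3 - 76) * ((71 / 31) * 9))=-99800937/155 = -643877.01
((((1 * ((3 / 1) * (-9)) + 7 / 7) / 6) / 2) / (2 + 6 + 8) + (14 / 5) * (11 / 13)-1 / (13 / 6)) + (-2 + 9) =54739/6240 = 8.77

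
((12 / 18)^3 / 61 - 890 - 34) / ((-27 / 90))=15218200/4941 = 3079.98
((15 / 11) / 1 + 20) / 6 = 235/66 = 3.56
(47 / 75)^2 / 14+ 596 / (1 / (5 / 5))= 46937209/78750 = 596.03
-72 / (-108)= 2/3 = 0.67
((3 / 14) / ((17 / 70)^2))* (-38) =-39900/289 = -138.06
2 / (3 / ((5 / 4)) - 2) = 5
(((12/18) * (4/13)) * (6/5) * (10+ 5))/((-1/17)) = -816/13 = -62.77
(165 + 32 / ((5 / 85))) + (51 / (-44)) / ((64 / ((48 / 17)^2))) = 132556/187 = 708.86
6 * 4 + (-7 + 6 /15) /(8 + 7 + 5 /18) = 2946/125 = 23.57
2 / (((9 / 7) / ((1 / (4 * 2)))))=0.19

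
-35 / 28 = -5/4 = -1.25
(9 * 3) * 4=108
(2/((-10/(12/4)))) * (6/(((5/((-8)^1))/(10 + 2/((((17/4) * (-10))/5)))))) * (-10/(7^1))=-47808/595 = -80.35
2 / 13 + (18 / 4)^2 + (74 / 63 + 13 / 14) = 73733/3276 = 22.51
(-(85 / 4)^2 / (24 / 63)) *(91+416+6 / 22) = -211656375/352 = -601296.52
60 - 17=43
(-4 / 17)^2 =16/289 = 0.06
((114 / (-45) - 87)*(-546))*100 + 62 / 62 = 4888521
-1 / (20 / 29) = -1.45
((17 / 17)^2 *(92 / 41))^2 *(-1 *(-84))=710976/1681 = 422.95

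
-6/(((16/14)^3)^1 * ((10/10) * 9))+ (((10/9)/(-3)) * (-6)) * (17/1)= 37.33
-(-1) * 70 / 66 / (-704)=-35/23232 = 0.00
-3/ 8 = -0.38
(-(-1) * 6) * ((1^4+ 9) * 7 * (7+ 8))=6300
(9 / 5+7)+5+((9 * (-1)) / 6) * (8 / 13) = 12.88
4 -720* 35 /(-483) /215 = 4196/989 = 4.24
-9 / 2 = -4.50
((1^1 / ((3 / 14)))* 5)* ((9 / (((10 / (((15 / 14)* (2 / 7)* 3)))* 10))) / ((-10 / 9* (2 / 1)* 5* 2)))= -243/2800 = -0.09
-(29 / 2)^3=-24389/8 = -3048.62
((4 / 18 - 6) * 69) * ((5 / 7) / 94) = -2990/987 = -3.03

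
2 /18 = 1/9 = 0.11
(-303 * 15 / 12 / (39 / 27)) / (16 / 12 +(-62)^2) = -40905/599872 = -0.07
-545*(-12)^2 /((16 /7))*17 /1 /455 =-16677/13 = -1282.85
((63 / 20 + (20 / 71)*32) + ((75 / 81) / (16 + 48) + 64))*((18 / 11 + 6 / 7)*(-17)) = -113489501/35145 = -3229.18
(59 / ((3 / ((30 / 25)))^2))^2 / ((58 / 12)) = 334176/18125 = 18.44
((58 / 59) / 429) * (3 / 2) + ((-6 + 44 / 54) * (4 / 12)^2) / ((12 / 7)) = -0.33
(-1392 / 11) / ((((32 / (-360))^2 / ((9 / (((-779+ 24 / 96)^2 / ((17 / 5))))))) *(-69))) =5750352/490983185 = 0.01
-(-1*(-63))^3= -250047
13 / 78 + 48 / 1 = 289/6 = 48.17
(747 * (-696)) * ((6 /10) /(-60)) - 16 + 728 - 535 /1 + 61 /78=10484959/1950 = 5376.90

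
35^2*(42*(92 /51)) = 1577800/17 = 92811.76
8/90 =4/45 = 0.09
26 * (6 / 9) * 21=364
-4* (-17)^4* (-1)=334084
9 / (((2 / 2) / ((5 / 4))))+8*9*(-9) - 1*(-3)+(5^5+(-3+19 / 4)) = 2493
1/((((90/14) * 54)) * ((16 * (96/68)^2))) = 2023/22394880 = 0.00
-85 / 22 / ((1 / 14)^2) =-8330/11 = -757.27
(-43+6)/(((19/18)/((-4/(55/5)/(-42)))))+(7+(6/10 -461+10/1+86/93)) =-301220173/680295 = -442.78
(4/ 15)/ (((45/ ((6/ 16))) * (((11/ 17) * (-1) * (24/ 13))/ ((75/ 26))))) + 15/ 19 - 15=-855683/60192 = -14.22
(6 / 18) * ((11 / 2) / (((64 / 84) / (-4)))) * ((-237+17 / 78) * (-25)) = -35552825/624 = -56975.68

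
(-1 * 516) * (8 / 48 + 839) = -433010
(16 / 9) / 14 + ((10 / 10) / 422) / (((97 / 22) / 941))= 815849/1289421 = 0.63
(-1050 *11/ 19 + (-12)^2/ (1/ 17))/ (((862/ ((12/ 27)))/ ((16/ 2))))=186464/24567 = 7.59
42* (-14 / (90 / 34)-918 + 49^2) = 62063.87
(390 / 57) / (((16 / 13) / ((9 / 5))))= 1521/152 = 10.01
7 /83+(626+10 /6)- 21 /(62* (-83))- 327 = 4643057/15438 = 300.76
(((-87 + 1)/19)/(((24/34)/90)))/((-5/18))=39474/19 = 2077.58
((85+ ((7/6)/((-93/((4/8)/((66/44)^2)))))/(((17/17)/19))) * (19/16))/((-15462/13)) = -26342797/310600656 = -0.08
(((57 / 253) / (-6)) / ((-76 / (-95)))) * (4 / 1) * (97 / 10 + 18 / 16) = -8227/4048 = -2.03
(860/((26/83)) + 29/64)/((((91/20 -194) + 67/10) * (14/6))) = -6853611/1064336 = -6.44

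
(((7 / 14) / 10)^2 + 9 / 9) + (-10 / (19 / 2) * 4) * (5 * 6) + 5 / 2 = -933381/7600 = -122.81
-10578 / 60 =-176.30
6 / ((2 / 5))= 15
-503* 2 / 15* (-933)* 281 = 87915346/5 = 17583069.20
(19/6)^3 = 6859/216 = 31.75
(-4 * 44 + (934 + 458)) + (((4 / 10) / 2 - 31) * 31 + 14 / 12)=7871/30 = 262.37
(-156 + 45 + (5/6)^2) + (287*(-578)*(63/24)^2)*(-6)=987586417/144 = 6858239.01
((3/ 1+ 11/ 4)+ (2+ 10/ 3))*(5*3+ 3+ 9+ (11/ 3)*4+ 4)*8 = 36442/9 = 4049.11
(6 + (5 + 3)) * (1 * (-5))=-70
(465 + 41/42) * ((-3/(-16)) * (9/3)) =58713/224 = 262.11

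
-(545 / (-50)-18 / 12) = 62/5 = 12.40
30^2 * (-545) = -490500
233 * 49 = 11417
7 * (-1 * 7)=-49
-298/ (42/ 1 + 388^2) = -149/75293 = 0.00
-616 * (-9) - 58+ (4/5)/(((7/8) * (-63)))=12096598/2205 = 5485.99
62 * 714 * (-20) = -885360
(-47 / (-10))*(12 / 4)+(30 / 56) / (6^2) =23713/1680 = 14.11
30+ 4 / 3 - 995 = -2891/3 = -963.67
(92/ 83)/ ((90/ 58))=2668/3735 = 0.71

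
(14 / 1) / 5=14/5 = 2.80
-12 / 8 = -3/2 = -1.50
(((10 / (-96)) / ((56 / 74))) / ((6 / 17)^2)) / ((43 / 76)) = -1015835/520128 = -1.95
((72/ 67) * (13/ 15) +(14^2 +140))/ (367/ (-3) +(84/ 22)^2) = -40972536/13103525 = -3.13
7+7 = 14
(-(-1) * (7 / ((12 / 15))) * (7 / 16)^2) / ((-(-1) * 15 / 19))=6517/3072 = 2.12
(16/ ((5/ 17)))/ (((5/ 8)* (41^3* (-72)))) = -272/15507225 = 0.00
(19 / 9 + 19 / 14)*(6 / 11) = 437/231 = 1.89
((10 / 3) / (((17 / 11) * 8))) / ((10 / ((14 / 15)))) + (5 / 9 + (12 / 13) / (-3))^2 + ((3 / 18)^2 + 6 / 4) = 1878433/1163565 = 1.61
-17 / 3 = -5.67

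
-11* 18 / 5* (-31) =1227.60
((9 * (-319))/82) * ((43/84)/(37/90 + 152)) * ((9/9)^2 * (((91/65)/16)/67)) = -27/175808 = 0.00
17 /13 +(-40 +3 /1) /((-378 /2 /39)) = 7324/819 = 8.94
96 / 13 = 7.38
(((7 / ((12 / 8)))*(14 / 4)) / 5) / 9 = 0.36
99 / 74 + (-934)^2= 64554443/74 = 872357.34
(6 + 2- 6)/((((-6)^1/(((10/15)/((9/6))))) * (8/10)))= -5/27 = -0.19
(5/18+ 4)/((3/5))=385/54 = 7.13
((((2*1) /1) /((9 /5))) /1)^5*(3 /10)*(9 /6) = 5000/6561 = 0.76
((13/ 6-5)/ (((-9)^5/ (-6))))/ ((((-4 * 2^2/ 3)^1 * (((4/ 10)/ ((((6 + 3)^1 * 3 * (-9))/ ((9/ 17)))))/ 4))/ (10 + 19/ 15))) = -48841/17496 = -2.79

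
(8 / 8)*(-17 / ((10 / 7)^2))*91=-75803/100 = -758.03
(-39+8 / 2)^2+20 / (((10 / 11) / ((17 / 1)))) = 1599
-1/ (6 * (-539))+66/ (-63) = -1129/1078 = -1.05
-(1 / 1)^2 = -1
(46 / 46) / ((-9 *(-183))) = 1/1647 = 0.00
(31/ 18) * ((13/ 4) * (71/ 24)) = 16.56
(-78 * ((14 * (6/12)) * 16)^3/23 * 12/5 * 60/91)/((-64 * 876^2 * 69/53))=0.12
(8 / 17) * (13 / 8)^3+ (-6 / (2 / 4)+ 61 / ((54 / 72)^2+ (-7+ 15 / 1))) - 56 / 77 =-5876193/1639616 = -3.58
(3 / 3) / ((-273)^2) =1/74529 = 0.00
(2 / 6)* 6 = 2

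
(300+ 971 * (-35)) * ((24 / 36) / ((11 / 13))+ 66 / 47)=-114529000/1551 = -73842.04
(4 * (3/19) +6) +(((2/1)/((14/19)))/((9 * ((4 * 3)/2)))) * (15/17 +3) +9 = 322058/20349 = 15.83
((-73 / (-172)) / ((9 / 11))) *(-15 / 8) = -4015/4128 = -0.97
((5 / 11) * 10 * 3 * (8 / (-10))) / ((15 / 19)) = -152/11 = -13.82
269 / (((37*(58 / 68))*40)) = 4573/21460 = 0.21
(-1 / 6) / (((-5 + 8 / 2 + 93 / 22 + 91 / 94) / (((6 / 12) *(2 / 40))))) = -517/520560 = 0.00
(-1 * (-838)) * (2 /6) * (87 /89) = 273.06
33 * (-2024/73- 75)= -247467/73 = -3389.96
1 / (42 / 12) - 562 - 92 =-4576/7 = -653.71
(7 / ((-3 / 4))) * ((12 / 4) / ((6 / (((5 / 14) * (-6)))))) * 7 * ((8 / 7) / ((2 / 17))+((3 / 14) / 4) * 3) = 2765/4 = 691.25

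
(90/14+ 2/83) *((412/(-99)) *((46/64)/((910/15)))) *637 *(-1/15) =8881381/657360 = 13.51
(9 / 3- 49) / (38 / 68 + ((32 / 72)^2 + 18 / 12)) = -63342/3107 = -20.39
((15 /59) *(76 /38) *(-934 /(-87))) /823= 9340/1408153 = 0.01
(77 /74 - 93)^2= 46308025/5476 = 8456.54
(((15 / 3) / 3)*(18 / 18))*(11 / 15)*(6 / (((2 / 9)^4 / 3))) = 72171/8 = 9021.38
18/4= 9/2 = 4.50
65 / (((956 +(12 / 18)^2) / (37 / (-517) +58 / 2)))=2187315/1112584 = 1.97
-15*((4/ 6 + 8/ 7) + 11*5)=-5965/7 = -852.14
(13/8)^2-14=-727/64 = -11.36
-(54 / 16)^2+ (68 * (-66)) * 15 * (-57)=245582631/64 = 3837228.61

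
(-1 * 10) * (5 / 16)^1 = -25/8 = -3.12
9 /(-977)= -9/977 = -0.01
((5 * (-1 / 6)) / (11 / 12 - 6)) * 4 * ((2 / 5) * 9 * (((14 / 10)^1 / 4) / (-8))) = -63/610 = -0.10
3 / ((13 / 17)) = 51/13 = 3.92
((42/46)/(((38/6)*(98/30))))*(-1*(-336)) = 14.83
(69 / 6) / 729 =23/1458 = 0.02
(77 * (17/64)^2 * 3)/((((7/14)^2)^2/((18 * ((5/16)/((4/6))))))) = 9012465/4096 = 2200.31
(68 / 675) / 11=68/7425 = 0.01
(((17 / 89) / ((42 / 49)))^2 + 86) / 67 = 24537577/19105452 = 1.28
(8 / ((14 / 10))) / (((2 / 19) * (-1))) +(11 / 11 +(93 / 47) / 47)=-823306/15463 = -53.24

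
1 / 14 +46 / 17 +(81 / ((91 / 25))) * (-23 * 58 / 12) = -546088/221 = -2470.99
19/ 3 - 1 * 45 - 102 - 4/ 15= -2114/15 = -140.93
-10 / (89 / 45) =-450/89 = -5.06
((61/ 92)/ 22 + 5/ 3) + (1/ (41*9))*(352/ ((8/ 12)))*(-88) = -30925289/248952 = -124.22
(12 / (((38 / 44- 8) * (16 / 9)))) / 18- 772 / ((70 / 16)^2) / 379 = -0.16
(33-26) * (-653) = -4571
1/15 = 0.07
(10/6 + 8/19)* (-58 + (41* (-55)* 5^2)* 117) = -784916027/57 = -13770456.61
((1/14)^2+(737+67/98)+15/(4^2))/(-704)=-579083/551936 = -1.05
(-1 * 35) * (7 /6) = -245/6 = -40.83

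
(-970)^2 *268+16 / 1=252161216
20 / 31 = 0.65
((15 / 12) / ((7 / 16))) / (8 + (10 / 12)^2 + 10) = 720/4711 = 0.15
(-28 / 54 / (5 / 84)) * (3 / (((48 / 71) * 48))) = -3479/4320 = -0.81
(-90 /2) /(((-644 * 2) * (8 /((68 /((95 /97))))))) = 0.30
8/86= 4/43 = 0.09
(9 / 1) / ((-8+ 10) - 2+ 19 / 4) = 36/19 = 1.89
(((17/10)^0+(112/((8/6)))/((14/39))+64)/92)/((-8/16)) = -13/2 = -6.50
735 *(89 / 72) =21805/24 = 908.54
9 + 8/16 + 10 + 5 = 24.50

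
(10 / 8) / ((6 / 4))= 5/6 = 0.83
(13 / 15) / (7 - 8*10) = -13/1095 = -0.01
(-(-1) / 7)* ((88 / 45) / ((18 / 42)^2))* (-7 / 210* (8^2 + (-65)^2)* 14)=-18494168/6075 = -3044.31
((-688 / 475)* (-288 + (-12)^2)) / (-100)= -24768/11875 = -2.09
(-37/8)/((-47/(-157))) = -5809/376 = -15.45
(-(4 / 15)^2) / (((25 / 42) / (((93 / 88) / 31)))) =-28/6875 = 0.00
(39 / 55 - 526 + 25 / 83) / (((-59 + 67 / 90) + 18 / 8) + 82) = -86276808/4271927 = -20.20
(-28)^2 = 784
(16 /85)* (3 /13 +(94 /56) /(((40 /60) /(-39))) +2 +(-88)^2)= 11135538/7735 = 1439.63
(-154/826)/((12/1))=-0.02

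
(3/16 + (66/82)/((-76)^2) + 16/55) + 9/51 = 36259063/55355740 = 0.66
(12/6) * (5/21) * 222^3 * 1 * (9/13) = 328231440/91 = 3606938.90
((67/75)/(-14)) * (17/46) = -0.02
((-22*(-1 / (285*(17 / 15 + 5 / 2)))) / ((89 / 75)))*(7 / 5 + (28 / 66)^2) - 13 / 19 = -3989669/6082527 = -0.66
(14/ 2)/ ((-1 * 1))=-7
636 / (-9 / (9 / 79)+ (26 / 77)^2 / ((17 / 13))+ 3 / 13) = -208339131/25774447 = -8.08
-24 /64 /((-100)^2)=-3/80000 = 0.00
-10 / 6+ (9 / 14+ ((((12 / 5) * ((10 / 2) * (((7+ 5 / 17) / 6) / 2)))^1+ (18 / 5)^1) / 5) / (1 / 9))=331753/17850 = 18.59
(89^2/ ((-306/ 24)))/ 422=-15842/10761 = -1.47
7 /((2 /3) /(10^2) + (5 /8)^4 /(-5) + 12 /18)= 2150400/197473 = 10.89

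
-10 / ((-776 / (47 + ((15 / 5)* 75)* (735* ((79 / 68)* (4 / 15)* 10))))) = 43552745/6596 = 6602.90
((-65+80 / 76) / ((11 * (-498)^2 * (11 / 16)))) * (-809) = 436860/15837811 = 0.03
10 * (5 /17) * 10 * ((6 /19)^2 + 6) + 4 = 183.40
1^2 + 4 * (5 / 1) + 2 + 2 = 25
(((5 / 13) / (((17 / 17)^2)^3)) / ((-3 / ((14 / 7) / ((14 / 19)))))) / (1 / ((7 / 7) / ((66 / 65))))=-475/1386 = -0.34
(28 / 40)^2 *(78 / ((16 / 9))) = 17199/800 = 21.50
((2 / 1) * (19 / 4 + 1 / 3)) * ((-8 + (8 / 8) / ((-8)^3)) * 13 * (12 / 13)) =-249917/256 = -976.24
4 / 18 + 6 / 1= 56/9 = 6.22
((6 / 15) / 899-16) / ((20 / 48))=-863016/22475 = -38.40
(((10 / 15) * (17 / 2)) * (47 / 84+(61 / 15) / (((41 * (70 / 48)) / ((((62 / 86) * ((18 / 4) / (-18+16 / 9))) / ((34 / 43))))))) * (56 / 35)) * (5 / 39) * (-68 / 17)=-35659768/14141925 = -2.52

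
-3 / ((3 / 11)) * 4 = -44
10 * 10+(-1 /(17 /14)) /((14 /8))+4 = 1760/17 = 103.53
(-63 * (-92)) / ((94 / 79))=228942/47 = 4871.11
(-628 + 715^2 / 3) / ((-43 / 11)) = -5602751/129 = -43432.18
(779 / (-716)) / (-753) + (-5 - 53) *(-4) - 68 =164.00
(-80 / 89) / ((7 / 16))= -1280/623 = -2.05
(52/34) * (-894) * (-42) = 57426.35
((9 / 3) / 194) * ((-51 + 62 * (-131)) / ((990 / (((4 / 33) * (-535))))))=79501/9603 = 8.28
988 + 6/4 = 1979/2 = 989.50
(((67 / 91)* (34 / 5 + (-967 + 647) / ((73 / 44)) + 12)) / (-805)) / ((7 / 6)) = 25542276/187166525 = 0.14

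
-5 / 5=-1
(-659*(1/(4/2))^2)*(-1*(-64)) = -10544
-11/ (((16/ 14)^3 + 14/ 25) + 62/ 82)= -3867325/987507 = -3.92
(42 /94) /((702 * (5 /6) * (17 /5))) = 7/31161 = 0.00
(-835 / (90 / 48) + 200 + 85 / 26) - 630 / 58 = -572119/2262 = -252.93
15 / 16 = 0.94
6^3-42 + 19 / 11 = 1933/11 = 175.73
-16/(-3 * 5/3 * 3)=16/15 = 1.07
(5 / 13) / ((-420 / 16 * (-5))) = 4/1365 = 0.00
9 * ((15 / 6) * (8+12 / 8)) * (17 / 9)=1615/4 = 403.75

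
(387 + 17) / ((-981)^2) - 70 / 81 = -831266/962361 = -0.86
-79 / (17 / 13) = -1027/17 = -60.41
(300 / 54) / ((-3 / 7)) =-12.96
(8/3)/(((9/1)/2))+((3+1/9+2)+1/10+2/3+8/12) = 1927/270 = 7.14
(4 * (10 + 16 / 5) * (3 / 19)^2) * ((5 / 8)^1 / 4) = 297/1444 = 0.21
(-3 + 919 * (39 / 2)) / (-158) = -35835/316 = -113.40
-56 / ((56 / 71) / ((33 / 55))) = -213/5 = -42.60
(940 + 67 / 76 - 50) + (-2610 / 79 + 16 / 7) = 36149515/42028 = 860.13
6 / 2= 3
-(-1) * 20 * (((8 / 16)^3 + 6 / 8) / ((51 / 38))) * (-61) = -40565/51 = -795.39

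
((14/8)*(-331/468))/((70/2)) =-331/9360 = -0.04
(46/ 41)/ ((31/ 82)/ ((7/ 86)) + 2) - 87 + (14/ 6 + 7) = -77.50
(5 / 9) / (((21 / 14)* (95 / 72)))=16/57 = 0.28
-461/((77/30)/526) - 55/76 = -552872315/5852 = -94475.79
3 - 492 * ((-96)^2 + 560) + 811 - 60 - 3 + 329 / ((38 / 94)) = -4808227.16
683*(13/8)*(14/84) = 8879/48 = 184.98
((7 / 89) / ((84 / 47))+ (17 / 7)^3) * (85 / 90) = 13.57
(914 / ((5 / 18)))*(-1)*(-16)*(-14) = -737049.60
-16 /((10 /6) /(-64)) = 3072/5 = 614.40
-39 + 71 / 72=-2737/72 = -38.01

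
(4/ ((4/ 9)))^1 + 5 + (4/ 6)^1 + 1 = 47/3 = 15.67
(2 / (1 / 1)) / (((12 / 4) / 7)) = 14/3 = 4.67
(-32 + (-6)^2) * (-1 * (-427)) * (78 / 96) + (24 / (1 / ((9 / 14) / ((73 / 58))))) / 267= 252462281/181916 = 1387.80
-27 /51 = -9/17 = -0.53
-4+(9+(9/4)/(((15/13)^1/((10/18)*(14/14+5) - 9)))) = -121/20 = -6.05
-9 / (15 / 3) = -9/5 = -1.80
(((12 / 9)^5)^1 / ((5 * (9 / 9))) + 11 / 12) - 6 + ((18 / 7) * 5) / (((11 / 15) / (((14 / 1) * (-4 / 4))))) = -13348699/53460 = -249.70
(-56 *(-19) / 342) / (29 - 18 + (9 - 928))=-7/2043 = 0.00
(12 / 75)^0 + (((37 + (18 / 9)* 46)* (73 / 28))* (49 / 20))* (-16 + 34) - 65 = 590711/40 = 14767.78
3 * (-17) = -51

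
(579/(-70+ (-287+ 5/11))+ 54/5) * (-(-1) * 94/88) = 8457321/862840 = 9.80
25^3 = 15625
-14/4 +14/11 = -49/22 = -2.23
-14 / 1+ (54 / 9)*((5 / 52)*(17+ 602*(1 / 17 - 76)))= -896891/34 = -26379.15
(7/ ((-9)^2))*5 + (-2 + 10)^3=41507/81 = 512.43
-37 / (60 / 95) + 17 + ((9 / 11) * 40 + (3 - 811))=-107825/132 = -816.86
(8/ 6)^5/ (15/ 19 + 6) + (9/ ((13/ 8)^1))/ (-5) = -992344/2037555 = -0.49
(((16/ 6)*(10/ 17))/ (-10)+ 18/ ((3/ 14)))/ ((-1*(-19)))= 4276/969 = 4.41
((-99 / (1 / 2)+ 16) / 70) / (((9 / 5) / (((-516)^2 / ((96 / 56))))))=-673036/3 = -224345.33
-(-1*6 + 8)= -2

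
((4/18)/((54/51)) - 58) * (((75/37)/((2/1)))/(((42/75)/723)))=-705075625/9324 = -75619.44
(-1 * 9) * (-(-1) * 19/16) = -171/16 = -10.69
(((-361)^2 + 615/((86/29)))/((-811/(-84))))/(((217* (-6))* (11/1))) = -362111/383603 = -0.94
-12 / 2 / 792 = -0.01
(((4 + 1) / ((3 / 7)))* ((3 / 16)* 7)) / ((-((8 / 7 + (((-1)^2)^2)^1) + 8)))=-1715/1136 = -1.51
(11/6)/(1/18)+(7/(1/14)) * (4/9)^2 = 4241/81 = 52.36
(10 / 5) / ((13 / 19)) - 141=-1795/13 = -138.08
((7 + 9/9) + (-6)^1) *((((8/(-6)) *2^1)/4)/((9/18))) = -8/3 = -2.67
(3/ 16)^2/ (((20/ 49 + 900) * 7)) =63/11294720 = 0.00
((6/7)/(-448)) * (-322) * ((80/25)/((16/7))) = 69/80 = 0.86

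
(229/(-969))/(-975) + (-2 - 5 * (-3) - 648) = -599931896/944775 = -635.00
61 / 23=2.65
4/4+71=72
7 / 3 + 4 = 19/3 = 6.33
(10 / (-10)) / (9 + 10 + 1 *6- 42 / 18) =-3/68 = -0.04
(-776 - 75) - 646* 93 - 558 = -61487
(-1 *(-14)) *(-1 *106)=-1484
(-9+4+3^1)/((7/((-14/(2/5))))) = 10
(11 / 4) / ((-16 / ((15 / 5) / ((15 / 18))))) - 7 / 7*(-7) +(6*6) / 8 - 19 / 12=4463/480 = 9.30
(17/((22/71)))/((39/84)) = 16898/143 = 118.17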